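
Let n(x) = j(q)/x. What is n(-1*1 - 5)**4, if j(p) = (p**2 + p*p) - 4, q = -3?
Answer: 2401/81 ≈ 29.642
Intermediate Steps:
j(p) = -4 + 2*p**2 (j(p) = (p**2 + p**2) - 4 = 2*p**2 - 4 = -4 + 2*p**2)
n(x) = 14/x (n(x) = (-4 + 2*(-3)**2)/x = (-4 + 2*9)/x = (-4 + 18)/x = 14/x)
n(-1*1 - 5)**4 = (14/(-1*1 - 5))**4 = (14/(-1 - 5))**4 = (14/(-6))**4 = (14*(-1/6))**4 = (-7/3)**4 = 2401/81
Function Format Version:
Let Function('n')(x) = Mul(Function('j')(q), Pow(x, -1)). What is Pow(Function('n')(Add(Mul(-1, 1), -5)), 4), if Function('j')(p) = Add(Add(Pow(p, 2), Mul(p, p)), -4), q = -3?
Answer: Rational(2401, 81) ≈ 29.642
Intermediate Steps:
Function('j')(p) = Add(-4, Mul(2, Pow(p, 2))) (Function('j')(p) = Add(Add(Pow(p, 2), Pow(p, 2)), -4) = Add(Mul(2, Pow(p, 2)), -4) = Add(-4, Mul(2, Pow(p, 2))))
Function('n')(x) = Mul(14, Pow(x, -1)) (Function('n')(x) = Mul(Add(-4, Mul(2, Pow(-3, 2))), Pow(x, -1)) = Mul(Add(-4, Mul(2, 9)), Pow(x, -1)) = Mul(Add(-4, 18), Pow(x, -1)) = Mul(14, Pow(x, -1)))
Pow(Function('n')(Add(Mul(-1, 1), -5)), 4) = Pow(Mul(14, Pow(Add(Mul(-1, 1), -5), -1)), 4) = Pow(Mul(14, Pow(Add(-1, -5), -1)), 4) = Pow(Mul(14, Pow(-6, -1)), 4) = Pow(Mul(14, Rational(-1, 6)), 4) = Pow(Rational(-7, 3), 4) = Rational(2401, 81)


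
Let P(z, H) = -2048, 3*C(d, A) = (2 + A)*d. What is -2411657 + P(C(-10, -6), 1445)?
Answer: -2413705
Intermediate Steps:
C(d, A) = d*(2 + A)/3 (C(d, A) = ((2 + A)*d)/3 = (d*(2 + A))/3 = d*(2 + A)/3)
-2411657 + P(C(-10, -6), 1445) = -2411657 - 2048 = -2413705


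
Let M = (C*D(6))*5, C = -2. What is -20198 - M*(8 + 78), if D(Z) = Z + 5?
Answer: -10738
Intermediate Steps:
D(Z) = 5 + Z
M = -110 (M = -2*(5 + 6)*5 = -2*11*5 = -22*5 = -110)
-20198 - M*(8 + 78) = -20198 - (-110)*(8 + 78) = -20198 - (-110)*86 = -20198 - 1*(-9460) = -20198 + 9460 = -10738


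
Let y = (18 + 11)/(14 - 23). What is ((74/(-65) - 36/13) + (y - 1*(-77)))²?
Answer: 1670683876/342225 ≈ 4881.8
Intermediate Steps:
y = -29/9 (y = 29/(-9) = 29*(-⅑) = -29/9 ≈ -3.2222)
((74/(-65) - 36/13) + (y - 1*(-77)))² = ((74/(-65) - 36/13) + (-29/9 - 1*(-77)))² = ((74*(-1/65) - 36*1/13) + (-29/9 + 77))² = ((-74/65 - 36/13) + 664/9)² = (-254/65 + 664/9)² = (40874/585)² = 1670683876/342225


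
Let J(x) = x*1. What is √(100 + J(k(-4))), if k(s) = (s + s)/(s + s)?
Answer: √101 ≈ 10.050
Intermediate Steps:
k(s) = 1 (k(s) = (2*s)/((2*s)) = (2*s)*(1/(2*s)) = 1)
J(x) = x
√(100 + J(k(-4))) = √(100 + 1) = √101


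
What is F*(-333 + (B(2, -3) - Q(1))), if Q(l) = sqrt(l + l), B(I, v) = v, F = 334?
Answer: -112224 - 334*sqrt(2) ≈ -1.1270e+5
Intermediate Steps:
Q(l) = sqrt(2)*sqrt(l) (Q(l) = sqrt(2*l) = sqrt(2)*sqrt(l))
F*(-333 + (B(2, -3) - Q(1))) = 334*(-333 + (-3 - sqrt(2)*sqrt(1))) = 334*(-333 + (-3 - sqrt(2))) = 334*(-336 - sqrt(2)) = -112224 - 334*sqrt(2)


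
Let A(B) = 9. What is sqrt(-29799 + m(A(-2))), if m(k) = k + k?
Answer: 3*I*sqrt(3309) ≈ 172.57*I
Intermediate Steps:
m(k) = 2*k
sqrt(-29799 + m(A(-2))) = sqrt(-29799 + 2*9) = sqrt(-29799 + 18) = sqrt(-29781) = 3*I*sqrt(3309)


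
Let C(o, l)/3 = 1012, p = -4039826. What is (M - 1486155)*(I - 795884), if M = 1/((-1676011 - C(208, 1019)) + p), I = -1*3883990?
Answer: 13258288493641420728/1906291 ≈ 6.9550e+12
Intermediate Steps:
I = -3883990
C(o, l) = 3036 (C(o, l) = 3*1012 = 3036)
M = -1/5718873 (M = 1/((-1676011 - 1*3036) - 4039826) = 1/((-1676011 - 3036) - 4039826) = 1/(-1679047 - 4039826) = 1/(-5718873) = -1/5718873 ≈ -1.7486e-7)
(M - 1486155)*(I - 795884) = (-1/5718873 - 1486155)*(-3883990 - 795884) = -8499131703316/5718873*(-4679874) = 13258288493641420728/1906291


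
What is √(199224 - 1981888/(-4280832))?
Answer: √24759198683182/11148 ≈ 446.35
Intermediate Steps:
√(199224 - 1981888/(-4280832)) = √(199224 - 1981888*(-1/4280832)) = √(199224 + 30967/66888) = √(13325725879/66888) = √24759198683182/11148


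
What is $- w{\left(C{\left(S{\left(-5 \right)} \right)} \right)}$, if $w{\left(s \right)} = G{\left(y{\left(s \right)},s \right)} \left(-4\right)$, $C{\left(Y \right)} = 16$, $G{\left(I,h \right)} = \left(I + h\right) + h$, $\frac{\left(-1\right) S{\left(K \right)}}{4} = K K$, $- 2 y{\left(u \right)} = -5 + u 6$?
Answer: $-54$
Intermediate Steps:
$y{\left(u \right)} = \frac{5}{2} - 3 u$ ($y{\left(u \right)} = - \frac{-5 + u 6}{2} = - \frac{-5 + 6 u}{2} = \frac{5}{2} - 3 u$)
$S{\left(K \right)} = - 4 K^{2}$ ($S{\left(K \right)} = - 4 K K = - 4 K^{2}$)
$G{\left(I,h \right)} = I + 2 h$
$w{\left(s \right)} = -10 + 4 s$ ($w{\left(s \right)} = \left(\left(\frac{5}{2} - 3 s\right) + 2 s\right) \left(-4\right) = \left(\frac{5}{2} - s\right) \left(-4\right) = -10 + 4 s$)
$- w{\left(C{\left(S{\left(-5 \right)} \right)} \right)} = - (-10 + 4 \cdot 16) = - (-10 + 64) = \left(-1\right) 54 = -54$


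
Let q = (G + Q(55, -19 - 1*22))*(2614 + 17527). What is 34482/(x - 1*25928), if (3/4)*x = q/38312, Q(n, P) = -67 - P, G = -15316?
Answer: -165134298/175669729 ≈ -0.94003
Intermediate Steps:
q = -309003222 (q = (-15316 + (-67 - (-19 - 1*22)))*(2614 + 17527) = (-15316 + (-67 - (-19 - 22)))*20141 = (-15316 + (-67 - 1*(-41)))*20141 = (-15316 + (-67 + 41))*20141 = (-15316 - 26)*20141 = -15342*20141 = -309003222)
x = -51500537/4789 (x = 4*(-309003222/38312)/3 = 4*(-309003222*1/38312)/3 = (4/3)*(-154501611/19156) = -51500537/4789 ≈ -10754.)
34482/(x - 1*25928) = 34482/(-51500537/4789 - 1*25928) = 34482/(-51500537/4789 - 25928) = 34482/(-175669729/4789) = 34482*(-4789/175669729) = -165134298/175669729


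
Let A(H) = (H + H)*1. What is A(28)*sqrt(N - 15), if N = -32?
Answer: 56*I*sqrt(47) ≈ 383.92*I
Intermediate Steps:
A(H) = 2*H (A(H) = (2*H)*1 = 2*H)
A(28)*sqrt(N - 15) = (2*28)*sqrt(-32 - 15) = 56*sqrt(-47) = 56*(I*sqrt(47)) = 56*I*sqrt(47)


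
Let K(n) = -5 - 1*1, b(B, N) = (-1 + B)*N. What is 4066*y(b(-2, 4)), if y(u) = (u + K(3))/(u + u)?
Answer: 6099/2 ≈ 3049.5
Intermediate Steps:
b(B, N) = N*(-1 + B)
K(n) = -6 (K(n) = -5 - 1 = -6)
y(u) = (-6 + u)/(2*u) (y(u) = (u - 6)/(u + u) = (-6 + u)/((2*u)) = (-6 + u)*(1/(2*u)) = (-6 + u)/(2*u))
4066*y(b(-2, 4)) = 4066*((-6 + 4*(-1 - 2))/(2*((4*(-1 - 2))))) = 4066*((-6 + 4*(-3))/(2*((4*(-3))))) = 4066*((1/2)*(-6 - 12)/(-12)) = 4066*((1/2)*(-1/12)*(-18)) = 4066*(3/4) = 6099/2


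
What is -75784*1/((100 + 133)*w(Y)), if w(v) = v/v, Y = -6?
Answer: -75784/233 ≈ -325.25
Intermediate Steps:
w(v) = 1
-75784*1/((100 + 133)*w(Y)) = -75784/(100 + 133) = -75784/(233*1) = -75784/233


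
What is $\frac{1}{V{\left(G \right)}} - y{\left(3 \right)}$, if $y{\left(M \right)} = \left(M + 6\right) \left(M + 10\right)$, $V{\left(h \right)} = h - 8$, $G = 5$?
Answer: $- \frac{352}{3} \approx -117.33$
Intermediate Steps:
$V{\left(h \right)} = -8 + h$ ($V{\left(h \right)} = h - 8 = -8 + h$)
$y{\left(M \right)} = \left(6 + M\right) \left(10 + M\right)$
$\frac{1}{V{\left(G \right)}} - y{\left(3 \right)} = \frac{1}{-8 + 5} - \left(60 + 3^{2} + 16 \cdot 3\right) = \frac{1}{-3} - \left(60 + 9 + 48\right) = - \frac{1}{3} - 117 = - \frac{352}{3}$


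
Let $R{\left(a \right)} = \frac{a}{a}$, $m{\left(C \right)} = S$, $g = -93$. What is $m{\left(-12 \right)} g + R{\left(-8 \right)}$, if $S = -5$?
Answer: $466$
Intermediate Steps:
$m{\left(C \right)} = -5$
$R{\left(a \right)} = 1$
$m{\left(-12 \right)} g + R{\left(-8 \right)} = \left(-5\right) \left(-93\right) + 1 = 465 + 1 = 466$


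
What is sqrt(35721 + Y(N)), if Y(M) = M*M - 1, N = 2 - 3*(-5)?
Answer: 3*sqrt(4001) ≈ 189.76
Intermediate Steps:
N = 17 (N = 2 + 15 = 17)
Y(M) = -1 + M**2 (Y(M) = M**2 - 1 = -1 + M**2)
sqrt(35721 + Y(N)) = sqrt(35721 + (-1 + 17**2)) = sqrt(35721 + (-1 + 289)) = sqrt(35721 + 288) = sqrt(36009) = 3*sqrt(4001)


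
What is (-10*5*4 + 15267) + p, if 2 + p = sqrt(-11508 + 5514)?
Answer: 15065 + 9*I*sqrt(74) ≈ 15065.0 + 77.421*I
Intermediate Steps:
p = -2 + 9*I*sqrt(74) (p = -2 + sqrt(-11508 + 5514) = -2 + sqrt(-5994) = -2 + 9*I*sqrt(74) ≈ -2.0 + 77.421*I)
(-10*5*4 + 15267) + p = (-10*5*4 + 15267) + (-2 + 9*I*sqrt(74)) = (-50*4 + 15267) + (-2 + 9*I*sqrt(74)) = (-200 + 15267) + (-2 + 9*I*sqrt(74)) = 15067 + (-2 + 9*I*sqrt(74)) = 15065 + 9*I*sqrt(74)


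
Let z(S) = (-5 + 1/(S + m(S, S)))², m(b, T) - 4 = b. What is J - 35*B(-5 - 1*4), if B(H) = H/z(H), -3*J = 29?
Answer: 39031/15123 ≈ 2.5809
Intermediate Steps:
J = -29/3 (J = -⅓*29 = -29/3 ≈ -9.6667)
m(b, T) = 4 + b
z(S) = (-5 + 1/(4 + 2*S))² (z(S) = (-5 + 1/(S + (4 + S)))² = (-5 + 1/(4 + 2*S))²)
B(H) = 4*H*(2 + H)²/(19 + 10*H)² (B(H) = H/(((19 + 10*H)²/(4*(2 + H)²))) = H*(4*(2 + H)²/(19 + 10*H)²) = 4*H*(2 + H)²/(19 + 10*H)²)
J - 35*B(-5 - 1*4) = -29/3 - 140*(-5 - 1*4)*(2 + (-5 - 1*4))²/(19 + 10*(-5 - 1*4))² = -29/3 - 140*(-5 - 4)*(2 + (-5 - 4))²/(19 + 10*(-5 - 4))² = -29/3 - 140*(-9)*(2 - 9)²/(19 + 10*(-9))² = -29/3 - 140*(-9)*(-7)²/(19 - 90)² = -29/3 - 140*(-9)*49/(-71)² = -29/3 - 140*(-9)*49/5041 = -29/3 - 35*(-1764/5041) = -29/3 + 61740/5041 = 39031/15123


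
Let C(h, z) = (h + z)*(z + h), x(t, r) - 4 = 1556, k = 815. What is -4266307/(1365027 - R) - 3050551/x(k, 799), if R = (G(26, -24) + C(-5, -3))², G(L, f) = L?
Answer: -35436157741/18092360 ≈ -1958.6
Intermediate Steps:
x(t, r) = 1560 (x(t, r) = 4 + 1556 = 1560)
C(h, z) = (h + z)² (C(h, z) = (h + z)*(h + z) = (h + z)²)
R = 8100 (R = (26 + (-5 - 3)²)² = (26 + (-8)²)² = (26 + 64)² = 90² = 8100)
-4266307/(1365027 - R) - 3050551/x(k, 799) = -4266307/(1365027 - 1*8100) - 3050551/1560 = -4266307/(1365027 - 8100) - 3050551*1/1560 = -4266307/1356927 - 3050551/1560 = -35436157741/18092360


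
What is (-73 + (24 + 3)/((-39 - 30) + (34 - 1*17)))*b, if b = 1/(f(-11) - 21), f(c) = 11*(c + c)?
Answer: 3823/13676 ≈ 0.27954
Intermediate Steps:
f(c) = 22*c (f(c) = 11*(2*c) = 22*c)
b = -1/263 (b = 1/(22*(-11) - 21) = 1/(-242 - 21) = 1/(-263) = -1/263 ≈ -0.0038023)
(-73 + (24 + 3)/((-39 - 30) + (34 - 1*17)))*b = (-73 + (24 + 3)/((-39 - 30) + (34 - 1*17)))*(-1/263) = (-73 + 27/(-69 + (34 - 17)))*(-1/263) = (-73 + 27/(-69 + 17))*(-1/263) = (-73 + 27/(-52))*(-1/263) = (-73 + 27*(-1/52))*(-1/263) = (-73 - 27/52)*(-1/263) = -3823/52*(-1/263) = 3823/13676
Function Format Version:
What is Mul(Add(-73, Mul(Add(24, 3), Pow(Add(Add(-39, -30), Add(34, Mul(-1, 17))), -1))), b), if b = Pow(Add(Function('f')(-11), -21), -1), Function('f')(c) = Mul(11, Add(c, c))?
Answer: Rational(3823, 13676) ≈ 0.27954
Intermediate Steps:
Function('f')(c) = Mul(22, c) (Function('f')(c) = Mul(11, Mul(2, c)) = Mul(22, c))
b = Rational(-1, 263) (b = Pow(Add(Mul(22, -11), -21), -1) = Pow(Add(-242, -21), -1) = Pow(-263, -1) = Rational(-1, 263) ≈ -0.0038023)
Mul(Add(-73, Mul(Add(24, 3), Pow(Add(Add(-39, -30), Add(34, Mul(-1, 17))), -1))), b) = Mul(Add(-73, Mul(Add(24, 3), Pow(Add(Add(-39, -30), Add(34, Mul(-1, 17))), -1))), Rational(-1, 263)) = Mul(Add(-73, Mul(27, Pow(Add(-69, Add(34, -17)), -1))), Rational(-1, 263)) = Mul(Add(-73, Mul(27, Pow(Add(-69, 17), -1))), Rational(-1, 263)) = Mul(Add(-73, Mul(27, Pow(-52, -1))), Rational(-1, 263)) = Mul(Add(-73, Mul(27, Rational(-1, 52))), Rational(-1, 263)) = Mul(Add(-73, Rational(-27, 52)), Rational(-1, 263)) = Mul(Rational(-3823, 52), Rational(-1, 263)) = Rational(3823, 13676)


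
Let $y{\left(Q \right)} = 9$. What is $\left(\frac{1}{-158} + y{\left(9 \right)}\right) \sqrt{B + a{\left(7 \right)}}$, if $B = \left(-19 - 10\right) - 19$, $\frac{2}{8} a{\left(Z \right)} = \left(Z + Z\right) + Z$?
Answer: $\frac{4263}{79} \approx 53.962$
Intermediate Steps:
$a{\left(Z \right)} = 12 Z$ ($a{\left(Z \right)} = 4 \left(\left(Z + Z\right) + Z\right) = 4 \left(2 Z + Z\right) = 4 \cdot 3 Z = 12 Z$)
$B = -48$ ($B = -29 - 19 = -48$)
$\left(\frac{1}{-158} + y{\left(9 \right)}\right) \sqrt{B + a{\left(7 \right)}} = \left(\frac{1}{-158} + 9\right) \sqrt{-48 + 12 \cdot 7} = \left(- \frac{1}{158} + 9\right) \sqrt{-48 + 84} = \frac{1421 \sqrt{36}}{158} = \frac{1421}{158} \cdot 6 = \frac{4263}{79}$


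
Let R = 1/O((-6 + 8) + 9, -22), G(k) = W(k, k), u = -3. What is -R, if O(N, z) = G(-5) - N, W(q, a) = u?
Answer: 1/14 ≈ 0.071429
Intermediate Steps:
W(q, a) = -3
G(k) = -3
O(N, z) = -3 - N
R = -1/14 (R = 1/(-3 - ((-6 + 8) + 9)) = 1/(-3 - (2 + 9)) = 1/(-3 - 1*11) = 1/(-3 - 11) = 1/(-14) = -1/14 ≈ -0.071429)
-R = -1*(-1/14) = 1/14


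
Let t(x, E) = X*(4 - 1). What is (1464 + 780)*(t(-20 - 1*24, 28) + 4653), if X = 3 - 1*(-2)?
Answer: 10474992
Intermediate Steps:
X = 5 (X = 3 + 2 = 5)
t(x, E) = 15 (t(x, E) = 5*(4 - 1) = 5*3 = 15)
(1464 + 780)*(t(-20 - 1*24, 28) + 4653) = (1464 + 780)*(15 + 4653) = 2244*4668 = 10474992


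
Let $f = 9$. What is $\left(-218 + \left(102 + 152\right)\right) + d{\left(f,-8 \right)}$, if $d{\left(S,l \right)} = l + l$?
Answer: $20$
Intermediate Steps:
$d{\left(S,l \right)} = 2 l$
$\left(-218 + \left(102 + 152\right)\right) + d{\left(f,-8 \right)} = \left(-218 + \left(102 + 152\right)\right) + 2 \left(-8\right) = \left(-218 + 254\right) - 16 = 36 - 16 = 20$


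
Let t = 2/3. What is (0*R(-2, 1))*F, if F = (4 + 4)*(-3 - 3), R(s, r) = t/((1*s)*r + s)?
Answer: 0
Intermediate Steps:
t = 2/3 (t = 2*(1/3) = 2/3 ≈ 0.66667)
R(s, r) = 2/(3*(s + r*s)) (R(s, r) = 2/(3*((1*s)*r + s)) = 2/(3*(s*r + s)) = 2/(3*(r*s + s)) = 2/(3*(s + r*s)))
F = -48 (F = 8*(-6) = -48)
(0*R(-2, 1))*F = (0*((2/3)/(-2*(1 + 1))))*(-48) = (0*((2/3)*(-1/2)/2))*(-48) = (0*((2/3)*(-1/2)*(1/2)))*(-48) = (0*(-1/6))*(-48) = 0*(-48) = 0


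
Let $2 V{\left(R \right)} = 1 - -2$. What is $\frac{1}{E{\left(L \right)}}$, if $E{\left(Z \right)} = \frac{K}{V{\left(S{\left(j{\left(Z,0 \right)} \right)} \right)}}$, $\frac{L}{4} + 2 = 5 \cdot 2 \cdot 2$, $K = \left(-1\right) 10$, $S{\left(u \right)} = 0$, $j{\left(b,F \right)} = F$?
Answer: $- \frac{3}{20} \approx -0.15$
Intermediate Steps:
$V{\left(R \right)} = \frac{3}{2}$ ($V{\left(R \right)} = \frac{1 - -2}{2} = \frac{1 + 2}{2} = \frac{1}{2} \cdot 3 = \frac{3}{2}$)
$K = -10$
$L = 72$ ($L = -8 + 4 \cdot 5 \cdot 2 \cdot 2 = -8 + 4 \cdot 10 \cdot 2 = -8 + 4 \cdot 20 = -8 + 80 = 72$)
$E{\left(Z \right)} = - \frac{20}{3}$ ($E{\left(Z \right)} = - \frac{10}{\frac{3}{2}} = \left(-10\right) \frac{2}{3} = - \frac{20}{3}$)
$\frac{1}{E{\left(L \right)}} = \frac{1}{- \frac{20}{3}} = - \frac{3}{20}$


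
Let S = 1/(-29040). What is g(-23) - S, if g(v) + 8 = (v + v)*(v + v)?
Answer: 61216321/29040 ≈ 2108.0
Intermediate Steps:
S = -1/29040 ≈ -3.4435e-5
g(v) = -8 + 4*v**2 (g(v) = -8 + (v + v)*(v + v) = -8 + (2*v)*(2*v) = -8 + 4*v**2)
g(-23) - S = (-8 + 4*(-23)**2) - 1*(-1/29040) = (-8 + 4*529) + 1/29040 = (-8 + 2116) + 1/29040 = 2108 + 1/29040 = 61216321/29040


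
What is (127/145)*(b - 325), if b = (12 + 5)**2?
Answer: -4572/145 ≈ -31.531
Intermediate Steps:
b = 289 (b = 17**2 = 289)
(127/145)*(b - 325) = (127/145)*(289 - 325) = (127*(1/145))*(-36) = (127/145)*(-36) = -4572/145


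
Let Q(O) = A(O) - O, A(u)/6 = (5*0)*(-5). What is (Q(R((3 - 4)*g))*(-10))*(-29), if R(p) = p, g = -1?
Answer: -290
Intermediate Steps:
A(u) = 0 (A(u) = 6*((5*0)*(-5)) = 6*(0*(-5)) = 6*0 = 0)
Q(O) = -O (Q(O) = 0 - O = -O)
(Q(R((3 - 4)*g))*(-10))*(-29) = (-(3 - 4)*(-1)*(-10))*(-29) = (-(-1)*(-1)*(-10))*(-29) = (-1*1*(-10))*(-29) = -1*(-10)*(-29) = 10*(-29) = -290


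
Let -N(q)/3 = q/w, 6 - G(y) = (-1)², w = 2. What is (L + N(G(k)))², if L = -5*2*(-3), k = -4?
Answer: 2025/4 ≈ 506.25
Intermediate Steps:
L = 30 (L = -10*(-3) = 30)
G(y) = 5 (G(y) = 6 - 1*(-1)² = 6 - 1*1 = 6 - 1 = 5)
N(q) = -3*q/2
(L + N(G(k)))² = (30 - 3/2*5)² = (30 - 15/2)² = (45/2)² = 2025/4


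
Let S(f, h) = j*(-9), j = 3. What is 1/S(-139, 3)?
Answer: -1/27 ≈ -0.037037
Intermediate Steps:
S(f, h) = -27 (S(f, h) = 3*(-9) = -27)
1/S(-139, 3) = 1/(-27) = -1/27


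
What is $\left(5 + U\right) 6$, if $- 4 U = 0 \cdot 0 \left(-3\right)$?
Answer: $30$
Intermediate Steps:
$U = 0$ ($U = - \frac{0 \cdot 0 \left(-3\right)}{4} = - \frac{0 \left(-3\right)}{4} = \left(- \frac{1}{4}\right) 0 = 0$)
$\left(5 + U\right) 6 = \left(5 + 0\right) 6 = 5 \cdot 6 = 30$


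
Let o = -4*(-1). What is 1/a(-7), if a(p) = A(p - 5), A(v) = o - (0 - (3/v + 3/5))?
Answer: 20/87 ≈ 0.22989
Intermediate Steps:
o = 4
A(v) = 23/5 + 3/v (A(v) = 4 - (0 - (3/v + 3/5)) = 4 - (0 - (3/v + 3*(⅕))) = 4 - (0 - (3/v + ⅗)) = 4 - (0 - (⅗ + 3/v)) = 4 - (0 + (-⅗ - 3/v)) = 4 - (-⅗ - 3/v) = 4 + (⅗ + 3/v) = 23/5 + 3/v)
a(p) = 23/5 + 3/(-5 + p) (a(p) = 23/5 + 3/(p - 5) = 23/5 + 3/(-5 + p))
1/a(-7) = 1/((-100 + 23*(-7))/(5*(-5 - 7))) = 1/((⅕)*(-100 - 161)/(-12)) = 1/((⅕)*(-1/12)*(-261)) = 1/(87/20) = 20/87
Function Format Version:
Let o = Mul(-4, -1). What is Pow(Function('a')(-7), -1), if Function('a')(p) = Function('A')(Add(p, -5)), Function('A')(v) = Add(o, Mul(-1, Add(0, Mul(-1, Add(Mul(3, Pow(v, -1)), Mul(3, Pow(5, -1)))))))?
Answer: Rational(20, 87) ≈ 0.22989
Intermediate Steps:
o = 4
Function('A')(v) = Add(Rational(23, 5), Mul(3, Pow(v, -1))) (Function('A')(v) = Add(4, Mul(-1, Add(0, Mul(-1, Add(Mul(3, Pow(v, -1)), Mul(3, Pow(5, -1))))))) = Add(4, Mul(-1, Add(0, Mul(-1, Add(Mul(3, Pow(v, -1)), Mul(3, Rational(1, 5))))))) = Add(4, Mul(-1, Add(0, Mul(-1, Add(Mul(3, Pow(v, -1)), Rational(3, 5)))))) = Add(4, Mul(-1, Add(0, Mul(-1, Add(Rational(3, 5), Mul(3, Pow(v, -1))))))) = Add(4, Mul(-1, Add(0, Add(Rational(-3, 5), Mul(-3, Pow(v, -1)))))) = Add(4, Mul(-1, Add(Rational(-3, 5), Mul(-3, Pow(v, -1))))) = Add(4, Add(Rational(3, 5), Mul(3, Pow(v, -1)))) = Add(Rational(23, 5), Mul(3, Pow(v, -1))))
Function('a')(p) = Add(Rational(23, 5), Mul(3, Pow(Add(-5, p), -1))) (Function('a')(p) = Add(Rational(23, 5), Mul(3, Pow(Add(p, -5), -1))) = Add(Rational(23, 5), Mul(3, Pow(Add(-5, p), -1))))
Pow(Function('a')(-7), -1) = Pow(Mul(Rational(1, 5), Pow(Add(-5, -7), -1), Add(-100, Mul(23, -7))), -1) = Pow(Mul(Rational(1, 5), Pow(-12, -1), Add(-100, -161)), -1) = Pow(Mul(Rational(1, 5), Rational(-1, 12), -261), -1) = Pow(Rational(87, 20), -1) = Rational(20, 87)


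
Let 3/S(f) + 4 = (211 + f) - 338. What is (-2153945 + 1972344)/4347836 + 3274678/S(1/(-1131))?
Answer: -2109495426933039089/14752207548 ≈ -1.4300e+8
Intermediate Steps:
S(f) = 3/(-131 + f) (S(f) = 3/(-4 + ((211 + f) - 338)) = 3/(-4 + (-127 + f)) = 3/(-131 + f))
(-2153945 + 1972344)/4347836 + 3274678/S(1/(-1131)) = (-2153945 + 1972344)/4347836 + 3274678/((3/(-131 + 1/(-1131)))) = -181601*1/4347836 + 3274678/((3/(-131 - 1/1131))) = -181601/4347836 + 3274678/((3/(-148162/1131))) = -181601/4347836 + 3274678/((3*(-1131/148162))) = -181601/4347836 + 3274678/(-3393/148162) = -181601/4347836 + 3274678*(-148162/3393) = -181601/4347836 - 485182841836/3393 = -2109495426933039089/14752207548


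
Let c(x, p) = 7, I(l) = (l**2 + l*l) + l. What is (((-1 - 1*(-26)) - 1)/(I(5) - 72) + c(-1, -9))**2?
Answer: 9025/289 ≈ 31.228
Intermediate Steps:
I(l) = l + 2*l**2 (I(l) = (l**2 + l**2) + l = 2*l**2 + l = l + 2*l**2)
(((-1 - 1*(-26)) - 1)/(I(5) - 72) + c(-1, -9))**2 = (((-1 - 1*(-26)) - 1)/(5*(1 + 2*5) - 72) + 7)**2 = (((-1 + 26) - 1)/(5*(1 + 10) - 72) + 7)**2 = ((25 - 1)/(5*11 - 72) + 7)**2 = (24/(55 - 72) + 7)**2 = (24/(-17) + 7)**2 = (24*(-1/17) + 7)**2 = (-24/17 + 7)**2 = (95/17)**2 = 9025/289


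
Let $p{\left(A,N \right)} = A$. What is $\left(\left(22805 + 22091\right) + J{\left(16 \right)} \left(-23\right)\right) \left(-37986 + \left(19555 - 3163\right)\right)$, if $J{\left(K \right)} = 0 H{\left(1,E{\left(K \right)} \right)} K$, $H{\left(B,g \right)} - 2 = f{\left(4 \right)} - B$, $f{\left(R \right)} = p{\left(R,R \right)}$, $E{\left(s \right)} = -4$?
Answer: $-969484224$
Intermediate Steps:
$f{\left(R \right)} = R$
$H{\left(B,g \right)} = 6 - B$ ($H{\left(B,g \right)} = 2 - \left(-4 + B\right) = 6 - B$)
$J{\left(K \right)} = 0$ ($J{\left(K \right)} = 0 \left(6 - 1\right) K = 0 \cdot 5 K = 0 K = 0$)
$\left(\left(22805 + 22091\right) + J{\left(16 \right)} \left(-23\right)\right) \left(-37986 + \left(19555 - 3163\right)\right) = \left(\left(22805 + 22091\right) + 0 \left(-23\right)\right) \left(-37986 + \left(19555 - 3163\right)\right) = \left(44896 + 0\right) \left(-37986 + \left(19555 - 3163\right)\right) = 44896 \left(-37986 + 16392\right) = 44896 \left(-21594\right) = -969484224$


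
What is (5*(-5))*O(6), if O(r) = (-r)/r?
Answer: 25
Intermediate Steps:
O(r) = -1
(5*(-5))*O(6) = (5*(-5))*(-1) = -25*(-1) = 25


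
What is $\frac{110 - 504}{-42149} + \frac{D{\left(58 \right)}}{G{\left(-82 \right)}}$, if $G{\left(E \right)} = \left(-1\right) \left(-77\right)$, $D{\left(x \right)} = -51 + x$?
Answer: $\frac{46483}{463639} \approx 0.10026$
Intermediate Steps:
$G{\left(E \right)} = 77$
$\frac{110 - 504}{-42149} + \frac{D{\left(58 \right)}}{G{\left(-82 \right)}} = \frac{110 - 504}{-42149} + \frac{-51 + 58}{77} = \left(110 - 504\right) \left(- \frac{1}{42149}\right) + 7 \cdot \frac{1}{77} = \left(-394\right) \left(- \frac{1}{42149}\right) + \frac{1}{11} = \frac{394}{42149} + \frac{1}{11} = \frac{46483}{463639}$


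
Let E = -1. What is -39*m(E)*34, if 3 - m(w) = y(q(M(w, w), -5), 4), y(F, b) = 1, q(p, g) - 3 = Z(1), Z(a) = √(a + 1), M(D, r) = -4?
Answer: -2652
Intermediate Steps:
Z(a) = √(1 + a)
q(p, g) = 3 + √2 (q(p, g) = 3 + √(1 + 1) = 3 + √2)
m(w) = 2 (m(w) = 3 - 1*1 = 3 - 1 = 2)
-39*m(E)*34 = -39*2*34 = -78*34 = -2652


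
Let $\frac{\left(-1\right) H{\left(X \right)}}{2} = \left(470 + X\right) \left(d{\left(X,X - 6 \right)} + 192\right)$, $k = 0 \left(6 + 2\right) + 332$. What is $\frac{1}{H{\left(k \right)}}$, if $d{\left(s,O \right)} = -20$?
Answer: $- \frac{1}{275888} \approx -3.6247 \cdot 10^{-6}$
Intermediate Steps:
$k = 332$ ($k = 0 \cdot 8 + 332 = 0 + 332 = 332$)
$H{\left(X \right)} = -161680 - 344 X$ ($H{\left(X \right)} = - 2 \left(470 + X\right) \left(-20 + 192\right) = - 2 \left(470 + X\right) 172 = - 2 \left(80840 + 172 X\right) = -161680 - 344 X$)
$\frac{1}{H{\left(k \right)}} = \frac{1}{-161680 - 114208} = \frac{1}{-275888} = - \frac{1}{275888}$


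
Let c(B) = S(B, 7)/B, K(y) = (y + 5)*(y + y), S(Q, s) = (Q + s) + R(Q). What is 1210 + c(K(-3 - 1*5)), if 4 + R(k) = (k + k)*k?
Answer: 20913/16 ≈ 1307.1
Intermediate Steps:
R(k) = -4 + 2*k**2 (R(k) = -4 + (k + k)*k = -4 + (2*k)*k = -4 + 2*k**2)
S(Q, s) = -4 + Q + s + 2*Q**2 (S(Q, s) = (Q + s) + (-4 + 2*Q**2) = -4 + Q + s + 2*Q**2)
K(y) = 2*y*(5 + y) (K(y) = (5 + y)*(2*y) = 2*y*(5 + y))
c(B) = (3 + B + 2*B**2)/B (c(B) = (-4 + B + 7 + 2*B**2)/B = (3 + B + 2*B**2)/B)
1210 + c(K(-3 - 1*5)) = 1210 + (1 + 2*(2*(-3 - 1*5)*(5 + (-3 - 1*5))) + 3/((2*(-3 - 1*5)*(5 + (-3 - 1*5))))) = 1210 + (1 + 2*(2*(-3 - 5)*(5 + (-3 - 5))) + 3/((2*(-3 - 5)*(5 + (-3 - 5))))) = 1210 + (1 + 2*(2*(-8)*(5 - 8)) + 3/((2*(-8)*(5 - 8)))) = 1210 + (1 + 2*(2*(-8)*(-3)) + 3/((2*(-8)*(-3)))) = 1210 + (1 + 2*48 + 3/48) = 1210 + (1 + 96 + 3*(1/48)) = 1210 + (1 + 96 + 1/16) = 1210 + 1553/16 = 20913/16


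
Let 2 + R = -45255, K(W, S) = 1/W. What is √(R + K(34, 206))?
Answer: I*√52317058/34 ≈ 212.74*I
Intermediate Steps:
R = -45257 (R = -2 - 45255 = -45257)
√(R + K(34, 206)) = √(-45257 + 1/34) = √(-1538737/34) = I*√52317058/34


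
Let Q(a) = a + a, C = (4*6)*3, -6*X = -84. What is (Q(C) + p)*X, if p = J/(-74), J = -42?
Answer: 74886/37 ≈ 2023.9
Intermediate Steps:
X = 14 (X = -⅙*(-84) = 14)
C = 72 (C = 24*3 = 72)
Q(a) = 2*a
p = 21/37 (p = -42/(-74) = -42*(-1/74) = 21/37 ≈ 0.56757)
(Q(C) + p)*X = (2*72 + 21/37)*14 = (144 + 21/37)*14 = (5349/37)*14 = 74886/37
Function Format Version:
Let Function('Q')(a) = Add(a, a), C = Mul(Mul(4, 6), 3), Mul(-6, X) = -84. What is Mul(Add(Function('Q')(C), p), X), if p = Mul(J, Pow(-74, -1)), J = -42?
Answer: Rational(74886, 37) ≈ 2023.9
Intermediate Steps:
X = 14 (X = Mul(Rational(-1, 6), -84) = 14)
C = 72 (C = Mul(24, 3) = 72)
Function('Q')(a) = Mul(2, a)
p = Rational(21, 37) (p = Mul(-42, Pow(-74, -1)) = Mul(-42, Rational(-1, 74)) = Rational(21, 37) ≈ 0.56757)
Mul(Add(Function('Q')(C), p), X) = Mul(Add(Mul(2, 72), Rational(21, 37)), 14) = Mul(Add(144, Rational(21, 37)), 14) = Mul(Rational(5349, 37), 14) = Rational(74886, 37)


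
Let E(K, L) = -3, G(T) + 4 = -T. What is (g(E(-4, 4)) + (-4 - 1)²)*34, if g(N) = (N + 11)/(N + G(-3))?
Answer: 782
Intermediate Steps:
G(T) = -4 - T
g(N) = (11 + N)/(-1 + N) (g(N) = (N + 11)/(N + (-4 - 1*(-3))) = (11 + N)/(N + (-4 + 3)) = (11 + N)/(N - 1) = (11 + N)/(-1 + N))
(g(E(-4, 4)) + (-4 - 1)²)*34 = ((11 - 3)/(-1 - 3) + (-4 - 1)²)*34 = (8/(-4) + (-5)²)*34 = (-¼*8 + 25)*34 = (-2 + 25)*34 = 23*34 = 782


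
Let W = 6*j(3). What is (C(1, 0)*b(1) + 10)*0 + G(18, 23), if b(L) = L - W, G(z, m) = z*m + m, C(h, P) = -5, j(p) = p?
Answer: 437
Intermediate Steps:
W = 18 (W = 6*3 = 18)
G(z, m) = m + m*z (G(z, m) = m*z + m = m + m*z)
b(L) = -18 + L (b(L) = L - 1*18 = L - 18 = -18 + L)
(C(1, 0)*b(1) + 10)*0 + G(18, 23) = (-5*(-18 + 1) + 10)*0 + 23*(1 + 18) = (-5*(-17) + 10)*0 + 23*19 = (85 + 10)*0 + 437 = 95*0 + 437 = 0 + 437 = 437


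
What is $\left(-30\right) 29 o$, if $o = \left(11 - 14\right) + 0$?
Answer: $2610$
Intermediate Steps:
$o = -3$ ($o = -3 + 0 = -3$)
$\left(-30\right) 29 o = \left(-30\right) 29 \left(-3\right) = \left(-870\right) \left(-3\right) = 2610$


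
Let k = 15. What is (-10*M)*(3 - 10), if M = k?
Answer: 1050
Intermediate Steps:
M = 15
(-10*M)*(3 - 10) = (-10*15)*(3 - 10) = -150*(-7) = 1050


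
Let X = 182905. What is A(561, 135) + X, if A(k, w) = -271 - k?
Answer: 182073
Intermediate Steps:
A(561, 135) + X = (-271 - 1*561) + 182905 = (-271 - 561) + 182905 = -832 + 182905 = 182073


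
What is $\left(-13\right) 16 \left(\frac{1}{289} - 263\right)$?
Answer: $\frac{15809248}{289} \approx 54703.0$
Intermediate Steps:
$\left(-13\right) 16 \left(\frac{1}{289} - 263\right) = - 208 \left(\frac{1}{289} - 263\right) = \left(-208\right) \left(- \frac{76006}{289}\right) = \frac{15809248}{289}$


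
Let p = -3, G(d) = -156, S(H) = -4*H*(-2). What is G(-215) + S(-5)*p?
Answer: -36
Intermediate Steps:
S(H) = 8*H
G(-215) + S(-5)*p = -156 + (8*(-5))*(-3) = -156 - 40*(-3) = -156 + 120 = -36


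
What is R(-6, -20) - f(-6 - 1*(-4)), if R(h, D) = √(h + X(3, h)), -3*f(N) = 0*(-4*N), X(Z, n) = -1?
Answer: I*√7 ≈ 2.6458*I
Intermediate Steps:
f(N) = 0 (f(N) = -0*(-4*N) = -⅓*0 = 0)
R(h, D) = √(-1 + h) (R(h, D) = √(h - 1) = √(-1 + h))
R(-6, -20) - f(-6 - 1*(-4)) = √(-1 - 6) - 1*0 = √(-7) + 0 = I*√7 + 0 = I*√7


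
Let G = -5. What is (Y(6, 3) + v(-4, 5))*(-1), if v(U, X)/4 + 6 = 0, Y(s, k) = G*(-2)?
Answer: 14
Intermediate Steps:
Y(s, k) = 10 (Y(s, k) = -5*(-2) = 10)
v(U, X) = -24 (v(U, X) = -24 + 4*0 = -24 + 0 = -24)
(Y(6, 3) + v(-4, 5))*(-1) = (10 - 24)*(-1) = -14*(-1) = 14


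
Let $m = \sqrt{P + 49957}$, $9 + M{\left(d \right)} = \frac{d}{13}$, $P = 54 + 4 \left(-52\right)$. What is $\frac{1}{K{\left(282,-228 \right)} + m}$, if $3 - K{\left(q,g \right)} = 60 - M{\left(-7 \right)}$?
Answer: $\frac{11245}{7668482} + \frac{169 \sqrt{49803}}{7668482} \approx 0.0063846$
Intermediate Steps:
$P = -154$ ($P = 54 - 208 = -154$)
$M{\left(d \right)} = -9 + \frac{d}{13}$
$m = \sqrt{49803}$ ($m = \sqrt{-154 + 49957} = \sqrt{49803} \approx 223.17$)
$K{\left(q,g \right)} = - \frac{865}{13}$ ($K{\left(q,g \right)} = 3 - \left(60 - \left(-9 + \frac{1}{13} \left(-7\right)\right)\right) = 3 - \left(60 - \left(-9 - \frac{7}{13}\right)\right) = 3 - \left(60 - - \frac{124}{13}\right) = 3 - \left(60 + \frac{124}{13}\right) = 3 - \frac{904}{13} = - \frac{865}{13}$)
$\frac{1}{K{\left(282,-228 \right)} + m} = \frac{1}{- \frac{865}{13} + \sqrt{49803}}$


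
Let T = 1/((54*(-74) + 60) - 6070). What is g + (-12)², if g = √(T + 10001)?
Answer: 144 + 7*√20434703470/10006 ≈ 244.00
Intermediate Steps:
T = -1/10006 (T = 1/((-3996 + 60) - 6070) = 1/(-3936 - 6070) = 1/(-10006) = -1/10006 ≈ -9.9940e-5)
g = 7*√20434703470/10006 (g = √(-1/10006 + 10001) = √(100070005/10006) = 7*√20434703470/10006 ≈ 100.01)
g + (-12)² = 7*√20434703470/10006 + (-12)² = 7*√20434703470/10006 + 144 = 144 + 7*√20434703470/10006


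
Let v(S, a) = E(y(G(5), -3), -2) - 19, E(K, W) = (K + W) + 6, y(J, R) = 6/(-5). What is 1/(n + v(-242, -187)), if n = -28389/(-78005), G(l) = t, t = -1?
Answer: -78005/1235292 ≈ -0.063147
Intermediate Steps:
G(l) = -1
y(J, R) = -6/5 (y(J, R) = 6*(-⅕) = -6/5)
E(K, W) = 6 + K + W
v(S, a) = -81/5 (v(S, a) = (6 - 6/5 - 2) - 19 = 14/5 - 19 = -81/5)
n = 28389/78005 (n = -28389*(-1/78005) = 28389/78005 ≈ 0.36394)
1/(n + v(-242, -187)) = 1/(28389/78005 - 81/5) = 1/(-1235292/78005) = -78005/1235292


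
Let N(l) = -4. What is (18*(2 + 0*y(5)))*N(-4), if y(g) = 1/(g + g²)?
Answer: -144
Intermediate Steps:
(18*(2 + 0*y(5)))*N(-4) = (18*(2 + 0*(1/(5*(1 + 5)))))*(-4) = (18*(2 + 0*((⅕)/6)))*(-4) = (18*(2 + 0*((⅕)*(⅙))))*(-4) = (18*(2 + 0*(1/30)))*(-4) = (18*(2 + 0))*(-4) = (18*2)*(-4) = 36*(-4) = -144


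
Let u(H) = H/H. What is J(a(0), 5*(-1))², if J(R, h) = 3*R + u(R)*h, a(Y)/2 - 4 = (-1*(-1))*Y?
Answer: 361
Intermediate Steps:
u(H) = 1
a(Y) = 8 + 2*Y (a(Y) = 8 + 2*((-1*(-1))*Y) = 8 + 2*(1*Y) = 8 + 2*Y)
J(R, h) = h + 3*R (J(R, h) = 3*R + 1*h = 3*R + h = h + 3*R)
J(a(0), 5*(-1))² = (5*(-1) + 3*(8 + 2*0))² = (-5 + 3*(8 + 0))² = (-5 + 3*8)² = (-5 + 24)² = 19² = 361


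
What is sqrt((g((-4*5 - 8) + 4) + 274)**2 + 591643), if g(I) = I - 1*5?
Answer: 2*sqrt(162917) ≈ 807.26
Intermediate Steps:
g(I) = -5 + I (g(I) = I - 5 = -5 + I)
sqrt((g((-4*5 - 8) + 4) + 274)**2 + 591643) = sqrt(((-5 + ((-4*5 - 8) + 4)) + 274)**2 + 591643) = sqrt(((-5 + ((-20 - 8) + 4)) + 274)**2 + 591643) = sqrt(((-5 + (-28 + 4)) + 274)**2 + 591643) = sqrt(((-5 - 24) + 274)**2 + 591643) = sqrt((-29 + 274)**2 + 591643) = sqrt(245**2 + 591643) = sqrt(60025 + 591643) = sqrt(651668) = 2*sqrt(162917)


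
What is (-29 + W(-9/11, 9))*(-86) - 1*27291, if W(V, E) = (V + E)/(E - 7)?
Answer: -276637/11 ≈ -25149.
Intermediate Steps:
W(V, E) = (E + V)/(-7 + E)
(-29 + W(-9/11, 9))*(-86) - 1*27291 = (-29 + (9 - 9/11)/(-7 + 9))*(-86) - 1*27291 = (-29 + (9 - 9*1/11)/2)*(-86) - 27291 = (-29 + (9 - 9/11)/2)*(-86) - 27291 = (-29 + (½)*(90/11))*(-86) - 27291 = (-29 + 45/11)*(-86) - 27291 = -274/11*(-86) - 27291 = 23564/11 - 27291 = -276637/11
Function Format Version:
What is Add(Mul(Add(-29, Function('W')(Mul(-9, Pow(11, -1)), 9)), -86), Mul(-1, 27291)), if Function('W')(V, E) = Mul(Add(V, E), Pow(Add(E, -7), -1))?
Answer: Rational(-276637, 11) ≈ -25149.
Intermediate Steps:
Function('W')(V, E) = Mul(Pow(Add(-7, E), -1), Add(E, V)) (Function('W')(V, E) = Mul(Add(E, V), Pow(Add(-7, E), -1)) = Mul(Pow(Add(-7, E), -1), Add(E, V)))
Add(Mul(Add(-29, Function('W')(Mul(-9, Pow(11, -1)), 9)), -86), Mul(-1, 27291)) = Add(Mul(Add(-29, Mul(Pow(Add(-7, 9), -1), Add(9, Mul(-9, Pow(11, -1))))), -86), Mul(-1, 27291)) = Add(Mul(Add(-29, Mul(Pow(2, -1), Add(9, Mul(-9, Rational(1, 11))))), -86), -27291) = Add(Mul(Add(-29, Mul(Rational(1, 2), Add(9, Rational(-9, 11)))), -86), -27291) = Add(Mul(Add(-29, Mul(Rational(1, 2), Rational(90, 11))), -86), -27291) = Add(Mul(Add(-29, Rational(45, 11)), -86), -27291) = Add(Mul(Rational(-274, 11), -86), -27291) = Add(Rational(23564, 11), -27291) = Rational(-276637, 11)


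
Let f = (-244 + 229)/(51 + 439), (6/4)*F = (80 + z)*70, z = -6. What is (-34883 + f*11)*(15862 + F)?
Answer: -14149448813/21 ≈ -6.7378e+8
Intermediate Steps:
F = 10360/3 (F = 2*((80 - 6)*70)/3 = 2*(74*70)/3 = (⅔)*5180 = 10360/3 ≈ 3453.3)
f = -3/98 (f = -15/490 = -15*1/490 = -3/98 ≈ -0.030612)
(-34883 + f*11)*(15862 + F) = (-34883 - 3/98*11)*(15862 + 10360/3) = (-34883 - 33/98)*(57946/3) = -3418567/98*57946/3 = -14149448813/21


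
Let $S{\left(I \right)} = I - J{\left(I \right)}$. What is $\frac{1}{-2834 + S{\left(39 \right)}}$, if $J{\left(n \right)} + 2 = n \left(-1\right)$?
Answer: $- \frac{1}{2754} \approx -0.00036311$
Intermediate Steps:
$J{\left(n \right)} = -2 - n$ ($J{\left(n \right)} = -2 + n \left(-1\right) = -2 - n$)
$S{\left(I \right)} = 2 + 2 I$ ($S{\left(I \right)} = I - \left(-2 - I\right) = I + \left(2 + I\right) = 2 + 2 I$)
$\frac{1}{-2834 + S{\left(39 \right)}} = \frac{1}{-2834 + \left(2 + 2 \cdot 39\right)} = \frac{1}{-2834 + \left(2 + 78\right)} = \frac{1}{-2834 + 80} = \frac{1}{-2754} = - \frac{1}{2754}$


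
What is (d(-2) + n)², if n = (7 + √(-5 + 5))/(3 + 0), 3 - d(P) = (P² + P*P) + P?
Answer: 4/9 ≈ 0.44444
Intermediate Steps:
d(P) = 3 - P - 2*P² (d(P) = 3 - ((P² + P*P) + P) = 3 - ((P² + P²) + P) = 3 - (2*P² + P) = 3 - (P + 2*P²) = 3 + (-P - 2*P²) = 3 - P - 2*P²)
n = 7/3 (n = (7 + √0)/3 = (7 + 0)*(⅓) = 7*(⅓) = 7/3 ≈ 2.3333)
(d(-2) + n)² = ((3 - 1*(-2) - 2*(-2)²) + 7/3)² = ((3 + 2 - 2*4) + 7/3)² = ((3 + 2 - 8) + 7/3)² = (-3 + 7/3)² = (-⅔)² = 4/9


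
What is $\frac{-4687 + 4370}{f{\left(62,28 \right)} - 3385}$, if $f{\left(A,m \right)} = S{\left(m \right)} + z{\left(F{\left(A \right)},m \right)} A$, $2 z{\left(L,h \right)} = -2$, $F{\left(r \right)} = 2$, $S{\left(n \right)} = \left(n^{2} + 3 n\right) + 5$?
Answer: $\frac{317}{2574} \approx 0.12315$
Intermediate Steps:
$S{\left(n \right)} = 5 + n^{2} + 3 n$
$z{\left(L,h \right)} = -1$ ($z{\left(L,h \right)} = \frac{1}{2} \left(-2\right) = -1$)
$f{\left(A,m \right)} = 5 + m^{2} - A + 3 m$ ($f{\left(A,m \right)} = \left(5 + m^{2} + 3 m\right) - A = 5 + m^{2} - A + 3 m$)
$\frac{-4687 + 4370}{f{\left(62,28 \right)} - 3385} = \frac{-4687 + 4370}{\left(5 + 28^{2} - 62 + 3 \cdot 28\right) - 3385} = - \frac{317}{\left(5 + 784 - 62 + 84\right) - 3385} = - \frac{317}{811 - 3385} = - \frac{317}{-2574} = \left(-317\right) \left(- \frac{1}{2574}\right) = \frac{317}{2574}$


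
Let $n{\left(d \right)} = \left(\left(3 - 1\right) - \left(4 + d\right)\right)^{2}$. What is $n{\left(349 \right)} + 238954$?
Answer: $362155$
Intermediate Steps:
$n{\left(d \right)} = \left(-2 - d\right)^{2}$ ($n{\left(d \right)} = \left(\left(3 - 1\right) - \left(4 + d\right)\right)^{2} = \left(2 - \left(4 + d\right)\right)^{2} = \left(-2 - d\right)^{2}$)
$n{\left(349 \right)} + 238954 = \left(2 + 349\right)^{2} + 238954 = 351^{2} + 238954 = 123201 + 238954 = 362155$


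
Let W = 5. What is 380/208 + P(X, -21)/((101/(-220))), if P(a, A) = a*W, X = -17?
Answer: 981995/5252 ≈ 186.98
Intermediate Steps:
P(a, A) = 5*a (P(a, A) = a*5 = 5*a)
380/208 + P(X, -21)/((101/(-220))) = 380/208 + (5*(-17))/((101/(-220))) = 380*(1/208) - 85/(101*(-1/220)) = 95/52 - 85/(-101/220) = 95/52 - 85*(-220/101) = 95/52 + 18700/101 = 981995/5252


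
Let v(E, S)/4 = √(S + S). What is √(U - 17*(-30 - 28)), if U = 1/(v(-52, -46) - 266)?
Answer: √2*√((-262275 + 7888*I*√23)/(-133 + 4*I*√23))/2 ≈ 31.401 - 8.4583e-6*I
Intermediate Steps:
v(E, S) = 4*√2*√S (v(E, S) = 4*√(S + S) = 4*√(2*S) = 4*(√2*√S) = 4*√2*√S)
U = 1/(-266 + 8*I*√23) (U = 1/(4*√2*√(-46) - 266) = 1/(4*√2*(I*√46) - 266) = 1/(8*I*√23 - 266) = 1/(-266 + 8*I*√23) ≈ -0.0036828 - 0.00053119*I)
√(U - 17*(-30 - 28)) = √((-133/36114 - 2*I*√23/18057) - 17*(-30 - 28)) = √((-133/36114 - 2*I*√23/18057) - 17*(-58)) = √((-133/36114 - 2*I*√23/18057) + 986) = √(35608271/36114 - 2*I*√23/18057)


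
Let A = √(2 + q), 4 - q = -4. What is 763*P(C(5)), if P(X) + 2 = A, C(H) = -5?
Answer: -1526 + 763*√10 ≈ 886.82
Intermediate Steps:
q = 8 (q = 4 - 1*(-4) = 4 + 4 = 8)
A = √10 (A = √(2 + 8) = √10 ≈ 3.1623)
P(X) = -2 + √10
763*P(C(5)) = 763*(-2 + √10) = -1526 + 763*√10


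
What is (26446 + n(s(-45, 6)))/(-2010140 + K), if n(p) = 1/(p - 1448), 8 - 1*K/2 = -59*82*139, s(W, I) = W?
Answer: -39483877/993083880 ≈ -0.039759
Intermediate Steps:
K = 1344980 (K = 16 - 2*(-59*82)*139 = 16 - (-9676)*139 = 16 - 2*(-672482) = 16 + 1344964 = 1344980)
n(p) = 1/(-1448 + p)
(26446 + n(s(-45, 6)))/(-2010140 + K) = (26446 + 1/(-1448 - 45))/(-2010140 + 1344980) = (26446 + 1/(-1493))/(-665160) = (26446 - 1/1493)*(-1/665160) = (39483877/1493)*(-1/665160) = -39483877/993083880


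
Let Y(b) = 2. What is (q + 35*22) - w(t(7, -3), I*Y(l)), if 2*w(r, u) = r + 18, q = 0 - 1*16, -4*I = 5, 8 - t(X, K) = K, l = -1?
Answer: 1479/2 ≈ 739.50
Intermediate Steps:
t(X, K) = 8 - K
I = -5/4 (I = -¼*5 = -5/4 ≈ -1.2500)
q = -16 (q = 0 - 16 = -16)
w(r, u) = 9 + r/2 (w(r, u) = (r + 18)/2 = (18 + r)/2 = 9 + r/2)
(q + 35*22) - w(t(7, -3), I*Y(l)) = (-16 + 35*22) - (9 + (8 - 1*(-3))/2) = (-16 + 770) - (9 + (8 + 3)/2) = 754 - (9 + (½)*11) = 754 - (9 + 11/2) = 754 - 1*29/2 = 754 - 29/2 = 1479/2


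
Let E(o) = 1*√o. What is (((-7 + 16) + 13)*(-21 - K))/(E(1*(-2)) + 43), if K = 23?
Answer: -41624/1851 + 968*I*√2/1851 ≈ -22.487 + 0.73958*I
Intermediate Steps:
E(o) = √o
(((-7 + 16) + 13)*(-21 - K))/(E(1*(-2)) + 43) = (((-7 + 16) + 13)*(-21 - 1*23))/(√(1*(-2)) + 43) = ((9 + 13)*(-21 - 23))/(√(-2) + 43) = (22*(-44))/(I*√2 + 43) = -968/(43 + I*√2)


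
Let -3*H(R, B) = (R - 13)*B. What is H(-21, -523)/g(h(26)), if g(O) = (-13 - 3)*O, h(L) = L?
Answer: 8891/624 ≈ 14.248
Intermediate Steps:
H(R, B) = -B*(-13 + R)/3 (H(R, B) = -(R - 13)*B/3 = -(-13 + R)*B/3 = -B*(-13 + R)/3)
g(O) = -16*O
H(-21, -523)/g(h(26)) = ((1/3)*(-523)*(13 - 1*(-21)))/((-16*26)) = ((1/3)*(-523)*(13 + 21))/(-416) = ((1/3)*(-523)*34)*(-1/416) = -17782/3*(-1/416) = 8891/624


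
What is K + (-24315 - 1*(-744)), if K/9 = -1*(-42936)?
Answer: 362853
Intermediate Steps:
K = 386424 (K = 9*(-1*(-42936)) = 9*42936 = 386424)
K + (-24315 - 1*(-744)) = 386424 + (-24315 - 1*(-744)) = 386424 + (-24315 + 744) = 386424 - 23571 = 362853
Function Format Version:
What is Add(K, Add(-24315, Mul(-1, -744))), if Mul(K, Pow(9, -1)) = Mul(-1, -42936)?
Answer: 362853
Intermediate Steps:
K = 386424 (K = Mul(9, Mul(-1, -42936)) = Mul(9, 42936) = 386424)
Add(K, Add(-24315, Mul(-1, -744))) = Add(386424, Add(-24315, Mul(-1, -744))) = Add(386424, Add(-24315, 744)) = Add(386424, -23571) = 362853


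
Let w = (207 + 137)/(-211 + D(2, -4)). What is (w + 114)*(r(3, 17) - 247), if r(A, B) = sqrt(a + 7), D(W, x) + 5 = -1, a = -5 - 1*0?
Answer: -6025318/217 + 24394*sqrt(2)/217 ≈ -27607.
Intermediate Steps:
a = -5 (a = -5 + 0 = -5)
D(W, x) = -6 (D(W, x) = -5 - 1 = -6)
r(A, B) = sqrt(2) (r(A, B) = sqrt(-5 + 7) = sqrt(2))
w = -344/217 (w = (207 + 137)/(-211 - 6) = 344/(-217) = 344*(-1/217) = -344/217 ≈ -1.5853)
(w + 114)*(r(3, 17) - 247) = (-344/217 + 114)*(sqrt(2) - 247) = 24394*(-247 + sqrt(2))/217 = -6025318/217 + 24394*sqrt(2)/217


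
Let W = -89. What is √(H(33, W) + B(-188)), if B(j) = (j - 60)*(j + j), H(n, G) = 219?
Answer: √93467 ≈ 305.72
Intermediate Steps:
B(j) = 2*j*(-60 + j) (B(j) = (-60 + j)*(2*j) = 2*j*(-60 + j))
√(H(33, W) + B(-188)) = √(219 + 2*(-188)*(-60 - 188)) = √(219 + 2*(-188)*(-248)) = √(219 + 93248) = √93467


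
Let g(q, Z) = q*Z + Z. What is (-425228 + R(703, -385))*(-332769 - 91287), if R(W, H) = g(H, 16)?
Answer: 182925884832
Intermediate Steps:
g(q, Z) = Z + Z*q (g(q, Z) = Z*q + Z = Z + Z*q)
R(W, H) = 16 + 16*H (R(W, H) = 16*(1 + H) = 16 + 16*H)
(-425228 + R(703, -385))*(-332769 - 91287) = (-425228 + (16 + 16*(-385)))*(-332769 - 91287) = (-425228 + (16 - 6160))*(-424056) = (-425228 - 6144)*(-424056) = -431372*(-424056) = 182925884832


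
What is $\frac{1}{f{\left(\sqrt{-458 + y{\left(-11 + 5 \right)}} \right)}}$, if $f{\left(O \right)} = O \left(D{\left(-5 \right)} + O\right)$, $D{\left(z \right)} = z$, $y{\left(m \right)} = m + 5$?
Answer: $- \frac{1}{484} + \frac{5 i \sqrt{51}}{74052} \approx -0.0020661 + 0.00048219 i$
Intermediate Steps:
$y{\left(m \right)} = 5 + m$
$f{\left(O \right)} = O \left(-5 + O\right)$
$\frac{1}{f{\left(\sqrt{-458 + y{\left(-11 + 5 \right)}} \right)}} = \frac{1}{\sqrt{-458 + \left(5 + \left(-11 + 5\right)\right)} \left(-5 + \sqrt{-458 + \left(5 + \left(-11 + 5\right)\right)}\right)} = \frac{1}{\sqrt{-458 + \left(5 - 6\right)} \left(-5 + \sqrt{-458 + \left(5 - 6\right)}\right)} = \frac{1}{\sqrt{-458 - 1} \left(-5 + \sqrt{-458 - 1}\right)} = \frac{1}{\sqrt{-459} \left(-5 + \sqrt{-459}\right)} = \frac{1}{3 i \sqrt{51} \left(-5 + 3 i \sqrt{51}\right)} = - \frac{i \sqrt{51}}{153 \left(-5 + 3 i \sqrt{51}\right)}$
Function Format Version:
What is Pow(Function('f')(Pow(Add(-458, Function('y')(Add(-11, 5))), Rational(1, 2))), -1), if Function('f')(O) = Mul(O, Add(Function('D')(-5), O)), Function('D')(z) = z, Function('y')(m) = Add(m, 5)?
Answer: Add(Rational(-1, 484), Mul(Rational(5, 74052), I, Pow(51, Rational(1, 2)))) ≈ Add(-0.0020661, Mul(0.00048219, I))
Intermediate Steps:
Function('y')(m) = Add(5, m)
Function('f')(O) = Mul(O, Add(-5, O))
Pow(Function('f')(Pow(Add(-458, Function('y')(Add(-11, 5))), Rational(1, 2))), -1) = Pow(Mul(Pow(Add(-458, Add(5, Add(-11, 5))), Rational(1, 2)), Add(-5, Pow(Add(-458, Add(5, Add(-11, 5))), Rational(1, 2)))), -1) = Pow(Mul(Pow(Add(-458, Add(5, -6)), Rational(1, 2)), Add(-5, Pow(Add(-458, Add(5, -6)), Rational(1, 2)))), -1) = Pow(Mul(Pow(Add(-458, -1), Rational(1, 2)), Add(-5, Pow(Add(-458, -1), Rational(1, 2)))), -1) = Pow(Mul(Pow(-459, Rational(1, 2)), Add(-5, Pow(-459, Rational(1, 2)))), -1) = Pow(Mul(Mul(3, I, Pow(51, Rational(1, 2))), Add(-5, Mul(3, I, Pow(51, Rational(1, 2))))), -1) = Pow(Mul(3, I, Pow(51, Rational(1, 2)), Add(-5, Mul(3, I, Pow(51, Rational(1, 2))))), -1) = Mul(Rational(-1, 153), I, Pow(51, Rational(1, 2)), Pow(Add(-5, Mul(3, I, Pow(51, Rational(1, 2)))), -1))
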